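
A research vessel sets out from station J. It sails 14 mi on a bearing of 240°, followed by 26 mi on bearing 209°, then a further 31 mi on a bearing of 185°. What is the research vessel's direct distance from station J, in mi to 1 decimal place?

66.5 mi

Leg 1 (240°, 14 mi): east 14 sin 240° = -12.12, north 14 cos 240° = -7.00
Leg 2 (209°, 26 mi): east 26 sin 209° = -12.61, north 26 cos 209° = -22.74
Leg 3 (185°, 31 mi): east 31 sin 185° = -2.70, north 31 cos 185° = -30.88
Net: -27.43 east, -60.62 north. Distance = √((-27.43)² + (-60.62)²) = 66.540 mi.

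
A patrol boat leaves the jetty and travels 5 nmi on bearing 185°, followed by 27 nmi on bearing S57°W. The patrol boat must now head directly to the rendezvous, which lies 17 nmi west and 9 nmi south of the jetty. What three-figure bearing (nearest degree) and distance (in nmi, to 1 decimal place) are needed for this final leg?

Leg 1 (185°, 5 nmi): east 5 sin 185° = -0.44, north 5 cos 185° = -4.98
Leg 2 (S57°W, 27 nmi): east 27 sin 237° = -22.64, north 27 cos 237° = -14.71
Current position: (-23.08, -19.69). Target: (-17, -9). Remaining: Δeast = 6.08, Δnorth = 10.69.
Bearing = atan2(6.08, 10.69) mod 360° = 29.64°; distance = √((6.08)² + (10.69)²) = 12.295 nmi.

030°, 12.3 nmi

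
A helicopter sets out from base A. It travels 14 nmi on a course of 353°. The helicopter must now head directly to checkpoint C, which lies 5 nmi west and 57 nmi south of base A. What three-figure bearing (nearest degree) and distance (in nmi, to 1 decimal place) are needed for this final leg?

Leg 1 (353°, 14 nmi): east 14 sin 353° = -1.71, north 14 cos 353° = 13.90
Current position: (-1.71, 13.90). Target: (-5, -57). Remaining: Δeast = -3.29, Δnorth = -70.90.
Bearing = atan2(-3.29, -70.90) mod 360° = 182.66°; distance = √((-3.29)² + (-70.90)²) = 70.972 nmi.

183°, 71.0 nmi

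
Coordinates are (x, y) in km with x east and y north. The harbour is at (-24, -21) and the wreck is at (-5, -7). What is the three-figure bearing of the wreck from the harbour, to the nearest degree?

Δeast = -5 − -24 = 19.00; Δnorth = -7 − -21 = 14.00.
Bearing = atan2(Δeast, Δnorth) mod 360° = 53.62° ≈ 054°.

054°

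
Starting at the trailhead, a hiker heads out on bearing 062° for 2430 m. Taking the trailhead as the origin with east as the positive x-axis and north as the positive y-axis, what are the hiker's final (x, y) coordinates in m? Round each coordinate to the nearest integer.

Leg 1 (062°, 2430 m): east 2430 sin 62° = 2145.56, north 2430 cos 62° = 1140.82
Summing: 2145.56 m east, 1140.82 m north → (2146, 1141).

(2146, 1141)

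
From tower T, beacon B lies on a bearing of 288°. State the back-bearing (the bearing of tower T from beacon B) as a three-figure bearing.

Back-bearing = 288° − 180° = 108°.

108°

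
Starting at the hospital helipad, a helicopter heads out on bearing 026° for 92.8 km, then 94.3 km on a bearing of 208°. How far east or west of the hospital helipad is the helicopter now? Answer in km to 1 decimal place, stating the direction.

Leg 1 (026°, 92.8 km): east 92.8 sin 26° = 40.68, north 92.8 cos 26° = 83.41
Leg 2 (208°, 94.3 km): east 94.3 sin 208° = -44.27, north 94.3 cos 208° = -83.26
Net east component: -3.59 km.

3.6 km west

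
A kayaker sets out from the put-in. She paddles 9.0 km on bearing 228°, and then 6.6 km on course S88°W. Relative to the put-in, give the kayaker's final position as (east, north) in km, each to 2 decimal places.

Leg 1 (228°, 9.0 km): east 9.0 sin 228° = -6.69, north 9.0 cos 228° = -6.02
Leg 2 (S88°W, 6.6 km): east 6.6 sin 268° = -6.60, north 6.6 cos 268° = -0.23
Summing: -13.28 km east, -6.25 km north → (-13.28, -6.25).

(-13.28, -6.25)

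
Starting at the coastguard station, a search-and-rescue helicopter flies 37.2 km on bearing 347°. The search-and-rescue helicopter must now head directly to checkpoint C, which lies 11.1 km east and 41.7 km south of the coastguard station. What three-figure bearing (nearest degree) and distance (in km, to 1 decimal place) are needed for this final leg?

166°, 80.3 km

Leg 1 (347°, 37.2 km): east 37.2 sin 347° = -8.37, north 37.2 cos 347° = 36.25
Current position: (-8.37, 36.25). Target: (11.1, -41.7). Remaining: Δeast = 19.47, Δnorth = -77.95.
Bearing = atan2(19.47, -77.95) mod 360° = 165.98°; distance = √((19.47)² + (-77.95)²) = 80.341 km.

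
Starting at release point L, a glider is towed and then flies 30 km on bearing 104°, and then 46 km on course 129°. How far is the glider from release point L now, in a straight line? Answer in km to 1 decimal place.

Leg 1 (104°, 30 km): east 30 sin 104° = 29.11, north 30 cos 104° = -7.26
Leg 2 (129°, 46 km): east 46 sin 129° = 35.75, north 46 cos 129° = -28.95
Net: 64.86 east, -36.21 north. Distance = √((64.86)² + (-36.21)²) = 74.279 km.

74.3 km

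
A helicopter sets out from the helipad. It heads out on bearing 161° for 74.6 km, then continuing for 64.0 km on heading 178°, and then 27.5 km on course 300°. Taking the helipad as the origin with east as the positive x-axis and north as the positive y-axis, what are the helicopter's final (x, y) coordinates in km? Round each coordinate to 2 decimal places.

(2.71, -120.75)

Leg 1 (161°, 74.6 km): east 74.6 sin 161° = 24.29, north 74.6 cos 161° = -70.54
Leg 2 (178°, 64.0 km): east 64.0 sin 178° = 2.23, north 64.0 cos 178° = -63.96
Leg 3 (300°, 27.5 km): east 27.5 sin 300° = -23.82, north 27.5 cos 300° = 13.75
Summing: 2.71 km east, -120.75 km north → (2.71, -120.75).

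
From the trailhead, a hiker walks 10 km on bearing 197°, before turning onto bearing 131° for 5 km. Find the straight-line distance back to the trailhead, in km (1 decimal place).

12.9 km

Leg 1 (197°, 10 km): east 10 sin 197° = -2.92, north 10 cos 197° = -9.56
Leg 2 (131°, 5 km): east 5 sin 131° = 3.77, north 5 cos 131° = -3.28
Net: 0.85 east, -12.84 north. Distance = √((0.85)² + (-12.84)²) = 12.871 km.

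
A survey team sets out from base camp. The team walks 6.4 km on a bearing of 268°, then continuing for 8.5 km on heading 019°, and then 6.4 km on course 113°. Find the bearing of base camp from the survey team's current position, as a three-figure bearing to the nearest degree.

203°

Leg 1 (268°, 6.4 km): east 6.4 sin 268° = -6.40, north 6.4 cos 268° = -0.22
Leg 2 (019°, 8.5 km): east 8.5 sin 19° = 2.77, north 8.5 cos 19° = 8.04
Leg 3 (113°, 6.4 km): east 6.4 sin 113° = 5.89, north 6.4 cos 113° = -2.50
Net displacement: 2.26 east, 5.31 north. Direction back to start is (-2.26, -5.31): bearing = atan2(-2.26, -5.31) mod 360° = 203.07° ≈ 203°.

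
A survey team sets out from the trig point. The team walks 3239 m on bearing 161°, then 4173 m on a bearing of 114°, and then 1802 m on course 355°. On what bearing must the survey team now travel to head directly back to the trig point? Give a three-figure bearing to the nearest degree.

Leg 1 (161°, 3239 m): east 3239 sin 161° = 1054.52, north 3239 cos 161° = -3062.53
Leg 2 (114°, 4173 m): east 4173 sin 114° = 3812.23, north 4173 cos 114° = -1697.31
Leg 3 (355°, 1802 m): east 1802 sin 355° = -157.05, north 1802 cos 355° = 1795.14
Net displacement: 4709.69 east, -2964.70 north. Direction back to start is (-4709.69, 2964.70): bearing = atan2(-4709.69, 2964.70) mod 360° = 302.19° ≈ 302°.

302°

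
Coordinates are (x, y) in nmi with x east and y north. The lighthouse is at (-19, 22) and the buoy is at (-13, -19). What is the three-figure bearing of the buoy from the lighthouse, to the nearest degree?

172°

Δeast = -13 − -19 = 6.00; Δnorth = -19 − 22 = -41.00.
Bearing = atan2(Δeast, Δnorth) mod 360° = 171.67° ≈ 172°.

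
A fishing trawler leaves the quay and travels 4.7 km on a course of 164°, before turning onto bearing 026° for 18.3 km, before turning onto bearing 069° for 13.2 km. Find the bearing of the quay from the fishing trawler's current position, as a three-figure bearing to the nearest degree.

Leg 1 (164°, 4.7 km): east 4.7 sin 164° = 1.30, north 4.7 cos 164° = -4.52
Leg 2 (026°, 18.3 km): east 18.3 sin 26° = 8.02, north 18.3 cos 26° = 16.45
Leg 3 (069°, 13.2 km): east 13.2 sin 69° = 12.32, north 13.2 cos 69° = 4.73
Net displacement: 21.64 east, 16.66 north. Direction back to start is (-21.64, -16.66): bearing = atan2(-21.64, -16.66) mod 360° = 232.41° ≈ 232°.

232°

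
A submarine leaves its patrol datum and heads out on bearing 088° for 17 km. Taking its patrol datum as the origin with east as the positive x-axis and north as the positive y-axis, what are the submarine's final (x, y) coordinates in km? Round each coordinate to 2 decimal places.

(16.99, 0.59)

Leg 1 (088°, 17 km): east 17 sin 88° = 16.99, north 17 cos 88° = 0.59
Summing: 16.99 km east, 0.59 km north → (16.99, 0.59).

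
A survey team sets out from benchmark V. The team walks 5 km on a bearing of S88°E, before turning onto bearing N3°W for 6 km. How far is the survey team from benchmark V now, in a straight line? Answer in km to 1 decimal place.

7.5 km

Leg 1 (S88°E, 5 km): east 5 sin 92° = 5.00, north 5 cos 92° = -0.17
Leg 2 (N3°W, 6 km): east 6 sin 357° = -0.31, north 6 cos 357° = 5.99
Net: 4.68 east, 5.82 north. Distance = √((4.68)² + (5.82)²) = 7.468 km.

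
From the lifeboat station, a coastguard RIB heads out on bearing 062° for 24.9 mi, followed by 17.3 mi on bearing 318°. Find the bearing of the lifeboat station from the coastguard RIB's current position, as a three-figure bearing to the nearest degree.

203°

Leg 1 (062°, 24.9 mi): east 24.9 sin 62° = 21.99, north 24.9 cos 62° = 11.69
Leg 2 (318°, 17.3 mi): east 17.3 sin 318° = -11.58, north 17.3 cos 318° = 12.86
Net displacement: 10.41 east, 24.55 north. Direction back to start is (-10.41, -24.55): bearing = atan2(-10.41, -24.55) mod 360° = 202.98° ≈ 203°.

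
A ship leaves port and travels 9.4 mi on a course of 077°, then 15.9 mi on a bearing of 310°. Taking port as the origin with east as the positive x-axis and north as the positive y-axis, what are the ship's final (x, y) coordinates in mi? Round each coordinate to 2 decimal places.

Leg 1 (077°, 9.4 mi): east 9.4 sin 77° = 9.16, north 9.4 cos 77° = 2.11
Leg 2 (310°, 15.9 mi): east 15.9 sin 310° = -12.18, north 15.9 cos 310° = 10.22
Summing: -3.02 mi east, 12.33 mi north → (-3.02, 12.33).

(-3.02, 12.33)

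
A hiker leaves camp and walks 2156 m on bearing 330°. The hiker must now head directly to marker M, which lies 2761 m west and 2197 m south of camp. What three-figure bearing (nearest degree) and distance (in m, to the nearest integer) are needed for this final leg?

Leg 1 (330°, 2156 m): east 2156 sin 330° = -1078.00, north 2156 cos 330° = 1867.15
Current position: (-1078.00, 1867.15). Target: (-2761, -2197). Remaining: Δeast = -1683.00, Δnorth = -4064.15.
Bearing = atan2(-1683.00, -4064.15) mod 360° = 202.49°; distance = √((-1683.00)² + (-4064.15)²) = 4398.842 m.

202°, 4399 m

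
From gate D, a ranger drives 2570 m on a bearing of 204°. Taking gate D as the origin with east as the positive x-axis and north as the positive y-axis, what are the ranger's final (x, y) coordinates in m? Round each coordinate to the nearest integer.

Leg 1 (204°, 2570 m): east 2570 sin 204° = -1045.31, north 2570 cos 204° = -2347.81
Summing: -1045.31 m east, -2347.81 m north → (-1045, -2348).

(-1045, -2348)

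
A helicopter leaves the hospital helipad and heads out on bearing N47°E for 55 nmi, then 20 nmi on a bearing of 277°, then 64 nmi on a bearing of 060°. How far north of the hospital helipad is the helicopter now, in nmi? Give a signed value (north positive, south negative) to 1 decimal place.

71.9 nmi

Leg 1 (N47°E, 55 nmi): east 55 sin 47° = 40.22, north 55 cos 47° = 37.51
Leg 2 (277°, 20 nmi): east 20 sin 277° = -19.85, north 20 cos 277° = 2.44
Leg 3 (060°, 64 nmi): east 64 sin 60° = 55.43, north 64 cos 60° = 32.00
Net north component: 71.95 nmi.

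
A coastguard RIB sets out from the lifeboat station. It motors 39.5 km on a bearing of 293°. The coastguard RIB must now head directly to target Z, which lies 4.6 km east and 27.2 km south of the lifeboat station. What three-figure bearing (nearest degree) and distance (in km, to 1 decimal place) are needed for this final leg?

Leg 1 (293°, 39.5 km): east 39.5 sin 293° = -36.36, north 39.5 cos 293° = 15.43
Current position: (-36.36, 15.43). Target: (4.6, -27.2). Remaining: Δeast = 40.96, Δnorth = -42.63.
Bearing = atan2(40.96, -42.63) mod 360° = 136.15°; distance = √((40.96)² + (-42.63)²) = 59.122 km.

136°, 59.1 km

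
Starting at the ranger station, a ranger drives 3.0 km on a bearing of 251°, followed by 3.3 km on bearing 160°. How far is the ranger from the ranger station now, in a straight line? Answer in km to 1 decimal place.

4.4 km

Leg 1 (251°, 3.0 km): east 3.0 sin 251° = -2.84, north 3.0 cos 251° = -0.98
Leg 2 (160°, 3.3 km): east 3.3 sin 160° = 1.13, north 3.3 cos 160° = -3.10
Net: -1.71 east, -4.08 north. Distance = √((-1.71)² + (-4.08)²) = 4.421 km.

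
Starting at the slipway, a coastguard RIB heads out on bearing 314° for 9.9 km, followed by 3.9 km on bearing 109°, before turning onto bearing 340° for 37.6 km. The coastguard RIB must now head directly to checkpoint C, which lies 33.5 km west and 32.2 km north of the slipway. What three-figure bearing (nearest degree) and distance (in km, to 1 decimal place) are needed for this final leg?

Leg 1 (314°, 9.9 km): east 9.9 sin 314° = -7.12, north 9.9 cos 314° = 6.88
Leg 2 (109°, 3.9 km): east 3.9 sin 109° = 3.69, north 3.9 cos 109° = -1.27
Leg 3 (340°, 37.6 km): east 37.6 sin 340° = -12.86, north 37.6 cos 340° = 35.33
Current position: (-16.29, 40.94). Target: (-33.5, 32.2). Remaining: Δeast = -17.21, Δnorth = -8.74.
Bearing = atan2(-17.21, -8.74) mod 360° = 243.07°; distance = √((-17.21)² + (-8.74)²) = 19.299 km.

243°, 19.3 km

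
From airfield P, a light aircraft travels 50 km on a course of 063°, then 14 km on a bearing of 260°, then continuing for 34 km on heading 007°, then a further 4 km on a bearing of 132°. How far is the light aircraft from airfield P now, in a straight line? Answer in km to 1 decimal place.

63.8 km

Leg 1 (063°, 50 km): east 50 sin 63° = 44.55, north 50 cos 63° = 22.70
Leg 2 (260°, 14 km): east 14 sin 260° = -13.79, north 14 cos 260° = -2.43
Leg 3 (007°, 34 km): east 34 sin 7° = 4.14, north 34 cos 7° = 33.75
Leg 4 (132°, 4 km): east 4 sin 132° = 2.97, north 4 cos 132° = -2.68
Net: 37.88 east, 51.34 north. Distance = √((37.88)² + (51.34)²) = 63.800 km.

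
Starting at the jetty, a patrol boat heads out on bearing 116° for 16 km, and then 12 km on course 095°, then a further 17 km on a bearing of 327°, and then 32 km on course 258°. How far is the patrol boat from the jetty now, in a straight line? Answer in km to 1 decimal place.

14.2 km

Leg 1 (116°, 16 km): east 16 sin 116° = 14.38, north 16 cos 116° = -7.01
Leg 2 (095°, 12 km): east 12 sin 95° = 11.95, north 12 cos 95° = -1.05
Leg 3 (327°, 17 km): east 17 sin 327° = -9.26, north 17 cos 327° = 14.26
Leg 4 (258°, 32 km): east 32 sin 258° = -31.30, north 32 cos 258° = -6.65
Net: -14.22 east, -0.46 north. Distance = √((-14.22)² + (-0.46)²) = 14.232 km.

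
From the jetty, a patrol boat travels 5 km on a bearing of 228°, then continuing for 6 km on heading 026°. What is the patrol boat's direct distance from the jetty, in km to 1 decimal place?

2.3 km

Leg 1 (228°, 5 km): east 5 sin 228° = -3.72, north 5 cos 228° = -3.35
Leg 2 (026°, 6 km): east 6 sin 26° = 2.63, north 6 cos 26° = 5.39
Net: -1.09 east, 2.05 north. Distance = √((-1.09)² + (2.05)²) = 2.317 km.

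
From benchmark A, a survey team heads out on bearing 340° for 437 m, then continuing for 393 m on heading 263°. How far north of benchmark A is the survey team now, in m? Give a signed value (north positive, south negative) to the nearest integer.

Leg 1 (340°, 437 m): east 437 sin 340° = -149.46, north 437 cos 340° = 410.65
Leg 2 (263°, 393 m): east 393 sin 263° = -390.07, north 393 cos 263° = -47.89
Net north component: 362.75 m.

363 m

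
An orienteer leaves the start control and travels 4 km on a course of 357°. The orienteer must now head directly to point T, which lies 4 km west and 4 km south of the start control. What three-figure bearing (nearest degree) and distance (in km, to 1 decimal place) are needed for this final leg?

Leg 1 (357°, 4 km): east 4 sin 357° = -0.21, north 4 cos 357° = 3.99
Current position: (-0.21, 3.99). Target: (-4, -4). Remaining: Δeast = -3.79, Δnorth = -7.99.
Bearing = atan2(-3.79, -7.99) mod 360° = 205.37°; distance = √((-3.79)² + (-7.99)²) = 8.848 km.

205°, 8.8 km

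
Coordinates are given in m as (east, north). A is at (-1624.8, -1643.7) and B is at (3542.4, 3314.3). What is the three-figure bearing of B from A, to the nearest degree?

046°

Δeast = 3542.4 − -1624.8 = 5167.20; Δnorth = 3314.3 − -1643.7 = 4958.00.
Bearing = atan2(Δeast, Δnorth) mod 360° = 46.18° ≈ 046°.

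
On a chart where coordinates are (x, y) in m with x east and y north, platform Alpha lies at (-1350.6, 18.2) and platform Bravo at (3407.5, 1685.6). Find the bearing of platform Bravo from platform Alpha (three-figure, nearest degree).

071°

Δeast = 3407.5 − -1350.6 = 4758.10; Δnorth = 1685.6 − 18.2 = 1667.40.
Bearing = atan2(Δeast, Δnorth) mod 360° = 70.69° ≈ 071°.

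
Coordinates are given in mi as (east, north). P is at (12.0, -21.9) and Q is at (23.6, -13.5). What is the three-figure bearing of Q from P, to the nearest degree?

054°

Δeast = 23.6 − 12.0 = 11.60; Δnorth = -13.5 − -21.9 = 8.40.
Bearing = atan2(Δeast, Δnorth) mod 360° = 54.09° ≈ 054°.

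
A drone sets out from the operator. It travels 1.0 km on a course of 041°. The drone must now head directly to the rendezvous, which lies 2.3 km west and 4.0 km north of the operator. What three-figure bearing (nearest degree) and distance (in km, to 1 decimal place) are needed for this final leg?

Leg 1 (041°, 1.0 km): east 1.0 sin 41° = 0.66, north 1.0 cos 41° = 0.75
Current position: (0.66, 0.75). Target: (-2.3, 4.0). Remaining: Δeast = -2.96, Δnorth = 3.25.
Bearing = atan2(-2.96, 3.25) mod 360° = 317.67°; distance = √((-2.96)² + (3.25)²) = 4.390 km.

318°, 4.4 km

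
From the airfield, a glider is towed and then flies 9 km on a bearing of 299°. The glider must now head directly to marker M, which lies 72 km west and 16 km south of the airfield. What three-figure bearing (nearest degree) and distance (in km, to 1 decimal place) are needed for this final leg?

252°, 67.3 km

Leg 1 (299°, 9 km): east 9 sin 299° = -7.87, north 9 cos 299° = 4.36
Current position: (-7.87, 4.36). Target: (-72, -16). Remaining: Δeast = -64.13, Δnorth = -20.36.
Bearing = atan2(-64.13, -20.36) mod 360° = 252.38°; distance = √((-64.13)² + (-20.36)²) = 67.284 km.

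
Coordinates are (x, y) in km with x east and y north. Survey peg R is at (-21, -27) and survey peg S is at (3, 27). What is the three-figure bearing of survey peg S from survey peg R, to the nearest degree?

Δeast = 3 − -21 = 24.00; Δnorth = 27 − -27 = 54.00.
Bearing = atan2(Δeast, Δnorth) mod 360° = 23.96° ≈ 024°.

024°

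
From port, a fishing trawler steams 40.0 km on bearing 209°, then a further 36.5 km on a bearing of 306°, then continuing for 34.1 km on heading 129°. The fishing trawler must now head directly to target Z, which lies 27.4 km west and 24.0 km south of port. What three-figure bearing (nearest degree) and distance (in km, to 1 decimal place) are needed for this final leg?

Leg 1 (209°, 40.0 km): east 40.0 sin 209° = -19.39, north 40.0 cos 209° = -34.98
Leg 2 (306°, 36.5 km): east 36.5 sin 306° = -29.53, north 36.5 cos 306° = 21.45
Leg 3 (129°, 34.1 km): east 34.1 sin 129° = 26.50, north 34.1 cos 129° = -21.46
Current position: (-22.42, -34.99). Target: (-27.4, -24.0). Remaining: Δeast = -4.98, Δnorth = 10.99.
Bearing = atan2(-4.98, 10.99) mod 360° = 335.63°; distance = √((-4.98)² + (10.99)²) = 12.066 km.

336°, 12.1 km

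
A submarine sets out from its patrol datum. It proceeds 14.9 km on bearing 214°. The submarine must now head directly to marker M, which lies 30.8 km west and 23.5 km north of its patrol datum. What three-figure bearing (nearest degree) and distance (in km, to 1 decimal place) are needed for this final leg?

Leg 1 (214°, 14.9 km): east 14.9 sin 214° = -8.33, north 14.9 cos 214° = -12.35
Current position: (-8.33, -12.35). Target: (-30.8, 23.5). Remaining: Δeast = -22.47, Δnorth = 35.85.
Bearing = atan2(-22.47, 35.85) mod 360° = 327.93°; distance = √((-22.47)² + (35.85)²) = 42.311 km.

328°, 42.3 km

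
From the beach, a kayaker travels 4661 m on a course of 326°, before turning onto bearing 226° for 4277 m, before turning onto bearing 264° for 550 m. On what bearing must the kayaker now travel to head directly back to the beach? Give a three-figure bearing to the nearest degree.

098°

Leg 1 (326°, 4661 m): east 4661 sin 326° = -2606.40, north 4661 cos 326° = 3864.14
Leg 2 (226°, 4277 m): east 4277 sin 226° = -3076.62, north 4277 cos 226° = -2971.05
Leg 3 (264°, 550 m): east 550 sin 264° = -546.99, north 550 cos 264° = -57.49
Net displacement: -6230.00 east, 835.60 north. Direction back to start is (6230.00, -835.60): bearing = atan2(6230.00, -835.60) mod 360° = 97.64° ≈ 098°.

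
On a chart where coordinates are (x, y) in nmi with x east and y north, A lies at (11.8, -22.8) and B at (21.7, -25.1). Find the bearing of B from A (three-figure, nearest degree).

103°

Δeast = 21.7 − 11.8 = 9.90; Δnorth = -25.1 − -22.8 = -2.30.
Bearing = atan2(Δeast, Δnorth) mod 360° = 103.08° ≈ 103°.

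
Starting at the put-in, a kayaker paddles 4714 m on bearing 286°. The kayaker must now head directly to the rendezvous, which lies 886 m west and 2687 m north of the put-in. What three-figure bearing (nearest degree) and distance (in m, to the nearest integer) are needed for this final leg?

Leg 1 (286°, 4714 m): east 4714 sin 286° = -4531.39, north 4714 cos 286° = 1299.35
Current position: (-4531.39, 1299.35). Target: (-886, 2687). Remaining: Δeast = 3645.39, Δnorth = 1387.65.
Bearing = atan2(3645.39, 1387.65) mod 360° = 69.16°; distance = √((3645.39)² + (1387.65)²) = 3900.565 m.

069°, 3901 m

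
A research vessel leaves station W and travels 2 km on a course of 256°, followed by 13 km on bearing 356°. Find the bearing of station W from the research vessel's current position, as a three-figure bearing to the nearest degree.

Leg 1 (256°, 2 km): east 2 sin 256° = -1.94, north 2 cos 256° = -0.48
Leg 2 (356°, 13 km): east 13 sin 356° = -0.91, north 13 cos 356° = 12.97
Net displacement: -2.85 east, 12.48 north. Direction back to start is (2.85, -12.48): bearing = atan2(2.85, -12.48) mod 360° = 167.15° ≈ 167°.

167°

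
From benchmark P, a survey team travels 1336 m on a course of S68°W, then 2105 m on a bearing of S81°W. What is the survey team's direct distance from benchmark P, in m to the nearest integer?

Leg 1 (S68°W, 1336 m): east 1336 sin 248° = -1238.72, north 1336 cos 248° = -500.47
Leg 2 (S81°W, 2105 m): east 2105 sin 261° = -2079.08, north 2105 cos 261° = -329.29
Net: -3317.80 east, -829.77 north. Distance = √((-3317.80)² + (-829.77)²) = 3419.989 m.

3420 m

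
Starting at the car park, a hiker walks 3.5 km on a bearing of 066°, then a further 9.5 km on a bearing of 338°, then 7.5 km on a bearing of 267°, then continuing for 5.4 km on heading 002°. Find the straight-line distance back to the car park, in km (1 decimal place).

Leg 1 (066°, 3.5 km): east 3.5 sin 66° = 3.20, north 3.5 cos 66° = 1.42
Leg 2 (338°, 9.5 km): east 9.5 sin 338° = -3.56, north 9.5 cos 338° = 8.81
Leg 3 (267°, 7.5 km): east 7.5 sin 267° = -7.49, north 7.5 cos 267° = -0.39
Leg 4 (002°, 5.4 km): east 5.4 sin 2° = 0.19, north 5.4 cos 2° = 5.40
Net: -7.66 east, 15.24 north. Distance = √((-7.66)² + (15.24)²) = 17.054 km.

17.1 km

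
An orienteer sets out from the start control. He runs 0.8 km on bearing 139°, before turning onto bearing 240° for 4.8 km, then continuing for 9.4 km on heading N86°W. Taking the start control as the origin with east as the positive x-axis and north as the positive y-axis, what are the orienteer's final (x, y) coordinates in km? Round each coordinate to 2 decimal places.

(-13.01, -2.35)

Leg 1 (139°, 0.8 km): east 0.8 sin 139° = 0.52, north 0.8 cos 139° = -0.60
Leg 2 (240°, 4.8 km): east 4.8 sin 240° = -4.16, north 4.8 cos 240° = -2.40
Leg 3 (N86°W, 9.4 km): east 9.4 sin 274° = -9.38, north 9.4 cos 274° = 0.66
Summing: -13.01 km east, -2.35 km north → (-13.01, -2.35).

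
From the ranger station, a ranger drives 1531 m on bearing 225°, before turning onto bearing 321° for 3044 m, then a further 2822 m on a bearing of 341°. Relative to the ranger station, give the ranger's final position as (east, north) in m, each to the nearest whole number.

(-3917, 3951)

Leg 1 (225°, 1531 m): east 1531 sin 225° = -1082.58, north 1531 cos 225° = -1082.58
Leg 2 (321°, 3044 m): east 3044 sin 321° = -1915.65, north 3044 cos 321° = 2365.63
Leg 3 (341°, 2822 m): east 2822 sin 341° = -918.75, north 2822 cos 341° = 2668.25
Summing: -3916.99 m east, 3951.31 m north → (-3917, 3951).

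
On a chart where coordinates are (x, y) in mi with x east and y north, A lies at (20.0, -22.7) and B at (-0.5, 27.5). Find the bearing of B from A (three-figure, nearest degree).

338°

Δeast = -0.5 − 20.0 = -20.50; Δnorth = 27.5 − -22.7 = 50.20.
Bearing = atan2(Δeast, Δnorth) mod 360° = 337.79° ≈ 338°.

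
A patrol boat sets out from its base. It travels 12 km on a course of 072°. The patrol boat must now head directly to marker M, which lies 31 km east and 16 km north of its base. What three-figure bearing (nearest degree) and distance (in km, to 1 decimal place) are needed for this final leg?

Leg 1 (072°, 12 km): east 12 sin 72° = 11.41, north 12 cos 72° = 3.71
Current position: (11.41, 3.71). Target: (31, 16). Remaining: Δeast = 19.59, Δnorth = 12.29.
Bearing = atan2(19.59, 12.29) mod 360° = 57.89°; distance = √((19.59)² + (12.29)²) = 23.125 km.

058°, 23.1 km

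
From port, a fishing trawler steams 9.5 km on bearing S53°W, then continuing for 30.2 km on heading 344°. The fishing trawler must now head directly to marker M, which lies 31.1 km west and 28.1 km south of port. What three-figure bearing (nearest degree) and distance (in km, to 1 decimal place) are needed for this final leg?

196°, 53.6 km

Leg 1 (S53°W, 9.5 km): east 9.5 sin 233° = -7.59, north 9.5 cos 233° = -5.72
Leg 2 (344°, 30.2 km): east 30.2 sin 344° = -8.32, north 30.2 cos 344° = 29.03
Current position: (-15.91, 23.31). Target: (-31.1, -28.1). Remaining: Δeast = -15.19, Δnorth = -51.41.
Bearing = atan2(-15.19, -51.41) mod 360° = 196.46°; distance = √((-15.19)² + (-51.41)²) = 53.610 km.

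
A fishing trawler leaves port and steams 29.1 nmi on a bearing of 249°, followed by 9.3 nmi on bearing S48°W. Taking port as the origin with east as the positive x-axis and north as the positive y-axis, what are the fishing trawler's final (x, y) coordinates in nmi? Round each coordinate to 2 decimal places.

(-34.08, -16.65)

Leg 1 (249°, 29.1 nmi): east 29.1 sin 249° = -27.17, north 29.1 cos 249° = -10.43
Leg 2 (S48°W, 9.3 nmi): east 9.3 sin 228° = -6.91, north 9.3 cos 228° = -6.22
Summing: -34.08 nmi east, -16.65 nmi north → (-34.08, -16.65).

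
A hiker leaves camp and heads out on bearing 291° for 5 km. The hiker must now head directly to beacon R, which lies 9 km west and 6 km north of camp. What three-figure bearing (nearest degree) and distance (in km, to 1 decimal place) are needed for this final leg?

Leg 1 (291°, 5 km): east 5 sin 291° = -4.67, north 5 cos 291° = 1.79
Current position: (-4.67, 1.79). Target: (-9, 6). Remaining: Δeast = -4.33, Δnorth = 4.21.
Bearing = atan2(-4.33, 4.21) mod 360° = 314.17°; distance = √((-4.33)² + (4.21)²) = 6.040 km.

314°, 6.0 km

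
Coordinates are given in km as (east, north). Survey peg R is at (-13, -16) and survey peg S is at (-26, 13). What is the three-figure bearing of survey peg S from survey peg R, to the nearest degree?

336°

Δeast = -26 − -13 = -13.00; Δnorth = 13 − -16 = 29.00.
Bearing = atan2(Δeast, Δnorth) mod 360° = 335.85° ≈ 336°.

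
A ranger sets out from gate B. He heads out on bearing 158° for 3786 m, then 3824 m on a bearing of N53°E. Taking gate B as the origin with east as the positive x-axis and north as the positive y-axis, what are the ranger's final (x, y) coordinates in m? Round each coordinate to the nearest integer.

Leg 1 (158°, 3786 m): east 3786 sin 158° = 1418.26, north 3786 cos 158° = -3510.32
Leg 2 (N53°E, 3824 m): east 3824 sin 53° = 3053.98, north 3824 cos 53° = 2301.34
Summing: 4472.24 m east, -1208.98 m north → (4472, -1209).

(4472, -1209)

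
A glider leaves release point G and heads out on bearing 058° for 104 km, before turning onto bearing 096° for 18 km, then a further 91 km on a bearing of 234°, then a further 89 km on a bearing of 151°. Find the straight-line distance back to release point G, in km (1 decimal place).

Leg 1 (058°, 104 km): east 104 sin 58° = 88.20, north 104 cos 58° = 55.11
Leg 2 (096°, 18 km): east 18 sin 96° = 17.90, north 18 cos 96° = -1.88
Leg 3 (234°, 91 km): east 91 sin 234° = -73.62, north 91 cos 234° = -53.49
Leg 4 (151°, 89 km): east 89 sin 151° = 43.15, north 89 cos 151° = -77.84
Net: 75.63 east, -78.10 north. Distance = √((75.63)² + (-78.10)²) = 108.714 km.

108.7 km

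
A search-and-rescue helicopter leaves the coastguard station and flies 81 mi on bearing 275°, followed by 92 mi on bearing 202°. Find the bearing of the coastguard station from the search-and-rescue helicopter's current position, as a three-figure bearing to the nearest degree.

056°

Leg 1 (275°, 81 mi): east 81 sin 275° = -80.69, north 81 cos 275° = 7.06
Leg 2 (202°, 92 mi): east 92 sin 202° = -34.46, north 92 cos 202° = -85.30
Net displacement: -115.16 east, -78.24 north. Direction back to start is (115.16, 78.24): bearing = atan2(115.16, 78.24) mod 360° = 55.81° ≈ 056°.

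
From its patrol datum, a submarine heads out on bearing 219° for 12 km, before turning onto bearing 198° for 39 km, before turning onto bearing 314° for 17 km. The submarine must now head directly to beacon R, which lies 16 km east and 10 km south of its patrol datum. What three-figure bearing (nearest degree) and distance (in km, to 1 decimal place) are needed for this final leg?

063°, 53.8 km

Leg 1 (219°, 12 km): east 12 sin 219° = -7.55, north 12 cos 219° = -9.33
Leg 2 (198°, 39 km): east 39 sin 198° = -12.05, north 39 cos 198° = -37.09
Leg 3 (314°, 17 km): east 17 sin 314° = -12.23, north 17 cos 314° = 11.81
Current position: (-31.83, -34.61). Target: (16, -10). Remaining: Δeast = 47.83, Δnorth = 24.61.
Bearing = atan2(47.83, 24.61) mod 360° = 62.78°; distance = √((47.83)² + (24.61)²) = 53.791 km.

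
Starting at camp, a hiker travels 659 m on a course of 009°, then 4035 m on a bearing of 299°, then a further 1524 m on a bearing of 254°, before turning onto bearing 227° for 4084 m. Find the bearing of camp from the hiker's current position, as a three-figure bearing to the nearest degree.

Leg 1 (009°, 659 m): east 659 sin 9° = 103.09, north 659 cos 9° = 650.89
Leg 2 (299°, 4035 m): east 4035 sin 299° = -3529.09, north 4035 cos 299° = 1956.21
Leg 3 (254°, 1524 m): east 1524 sin 254° = -1464.96, north 1524 cos 254° = -420.07
Leg 4 (227°, 4084 m): east 4084 sin 227° = -2986.85, north 4084 cos 227° = -2785.28
Net displacement: -7877.81 east, -598.26 north. Direction back to start is (7877.81, 598.26): bearing = atan2(7877.81, 598.26) mod 360° = 85.66° ≈ 086°.

086°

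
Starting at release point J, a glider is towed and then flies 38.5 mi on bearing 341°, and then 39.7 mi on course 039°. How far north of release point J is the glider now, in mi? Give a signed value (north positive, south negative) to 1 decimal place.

67.3 mi

Leg 1 (341°, 38.5 mi): east 38.5 sin 341° = -12.53, north 38.5 cos 341° = 36.40
Leg 2 (039°, 39.7 mi): east 39.7 sin 39° = 24.98, north 39.7 cos 39° = 30.85
Net north component: 67.26 mi.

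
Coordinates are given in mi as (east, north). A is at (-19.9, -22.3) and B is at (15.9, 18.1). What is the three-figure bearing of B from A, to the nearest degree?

Δeast = 15.9 − -19.9 = 35.80; Δnorth = 18.1 − -22.3 = 40.40.
Bearing = atan2(Δeast, Δnorth) mod 360° = 41.55° ≈ 042°.

042°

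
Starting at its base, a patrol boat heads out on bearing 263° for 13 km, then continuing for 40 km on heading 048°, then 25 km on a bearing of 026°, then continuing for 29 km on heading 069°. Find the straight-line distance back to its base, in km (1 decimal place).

Leg 1 (263°, 13 km): east 13 sin 263° = -12.90, north 13 cos 263° = -1.58
Leg 2 (048°, 40 km): east 40 sin 48° = 29.73, north 40 cos 48° = 26.77
Leg 3 (026°, 25 km): east 25 sin 26° = 10.96, north 25 cos 26° = 22.47
Leg 4 (069°, 29 km): east 29 sin 69° = 27.07, north 29 cos 69° = 10.39
Net: 54.86 east, 58.04 north. Distance = √((54.86)² + (58.04)²) = 79.864 km.

79.9 km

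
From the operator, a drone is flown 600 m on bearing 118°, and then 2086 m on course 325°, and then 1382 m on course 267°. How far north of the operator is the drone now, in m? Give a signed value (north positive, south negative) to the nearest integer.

Leg 1 (118°, 600 m): east 600 sin 118° = 529.77, north 600 cos 118° = -281.68
Leg 2 (325°, 2086 m): east 2086 sin 325° = -1196.48, north 2086 cos 325° = 1708.75
Leg 3 (267°, 1382 m): east 1382 sin 267° = -1380.11, north 1382 cos 267° = -72.33
Net north component: 1354.74 m.

1355 m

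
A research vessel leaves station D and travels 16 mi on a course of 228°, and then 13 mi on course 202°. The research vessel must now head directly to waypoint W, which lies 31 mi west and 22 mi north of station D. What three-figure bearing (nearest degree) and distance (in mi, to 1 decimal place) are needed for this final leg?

Leg 1 (228°, 16 mi): east 16 sin 228° = -11.89, north 16 cos 228° = -10.71
Leg 2 (202°, 13 mi): east 13 sin 202° = -4.87, north 13 cos 202° = -12.05
Current position: (-16.76, -22.76). Target: (-31, 22). Remaining: Δeast = -14.24, Δnorth = 44.76.
Bearing = atan2(-14.24, 44.76) mod 360° = 342.35°; distance = √((-14.24)² + (44.76)²) = 46.970 mi.

342°, 47.0 mi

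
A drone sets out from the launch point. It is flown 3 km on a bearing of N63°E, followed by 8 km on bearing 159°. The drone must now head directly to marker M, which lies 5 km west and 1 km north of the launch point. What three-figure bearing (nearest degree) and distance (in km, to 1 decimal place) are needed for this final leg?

304°, 12.7 km

Leg 1 (N63°E, 3 km): east 3 sin 63° = 2.67, north 3 cos 63° = 1.36
Leg 2 (159°, 8 km): east 8 sin 159° = 2.87, north 8 cos 159° = -7.47
Current position: (5.54, -6.11). Target: (-5, 1). Remaining: Δeast = -10.54, Δnorth = 7.11.
Bearing = atan2(-10.54, 7.11) mod 360° = 303.99°; distance = √((-10.54)² + (7.11)²) = 12.712 km.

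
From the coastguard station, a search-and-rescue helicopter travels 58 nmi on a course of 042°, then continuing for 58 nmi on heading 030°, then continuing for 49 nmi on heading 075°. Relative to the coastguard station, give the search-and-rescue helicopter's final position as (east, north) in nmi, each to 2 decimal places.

(115.14, 106.01)

Leg 1 (042°, 58 nmi): east 58 sin 42° = 38.81, north 58 cos 42° = 43.10
Leg 2 (030°, 58 nmi): east 58 sin 30° = 29.00, north 58 cos 30° = 50.23
Leg 3 (075°, 49 nmi): east 49 sin 75° = 47.33, north 49 cos 75° = 12.68
Summing: 115.14 nmi east, 106.01 nmi north → (115.14, 106.01).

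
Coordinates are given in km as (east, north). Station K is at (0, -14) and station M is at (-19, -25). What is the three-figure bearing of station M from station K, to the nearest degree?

240°

Δeast = -19 − 0 = -19.00; Δnorth = -25 − -14 = -11.00.
Bearing = atan2(Δeast, Δnorth) mod 360° = 239.93° ≈ 240°.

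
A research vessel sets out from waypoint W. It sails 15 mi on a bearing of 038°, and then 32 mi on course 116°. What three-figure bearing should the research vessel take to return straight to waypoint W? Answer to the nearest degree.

273°

Leg 1 (038°, 15 mi): east 15 sin 38° = 9.23, north 15 cos 38° = 11.82
Leg 2 (116°, 32 mi): east 32 sin 116° = 28.76, north 32 cos 116° = -14.03
Net displacement: 38.00 east, -2.21 north. Direction back to start is (-38.00, 2.21): bearing = atan2(-38.00, 2.21) mod 360° = 273.33° ≈ 273°.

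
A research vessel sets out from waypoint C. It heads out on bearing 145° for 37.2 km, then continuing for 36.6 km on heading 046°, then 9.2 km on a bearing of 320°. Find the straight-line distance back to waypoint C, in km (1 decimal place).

41.8 km

Leg 1 (145°, 37.2 km): east 37.2 sin 145° = 21.34, north 37.2 cos 145° = -30.47
Leg 2 (046°, 36.6 km): east 36.6 sin 46° = 26.33, north 36.6 cos 46° = 25.42
Leg 3 (320°, 9.2 km): east 9.2 sin 320° = -5.91, north 9.2 cos 320° = 7.05
Net: 41.75 east, 2.00 north. Distance = √((41.75)² + (2.00)²) = 41.799 km.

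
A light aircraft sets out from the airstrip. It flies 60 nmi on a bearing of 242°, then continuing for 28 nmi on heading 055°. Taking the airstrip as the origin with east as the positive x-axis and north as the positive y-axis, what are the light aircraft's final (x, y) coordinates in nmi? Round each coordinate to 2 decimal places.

Leg 1 (242°, 60 nmi): east 60 sin 242° = -52.98, north 60 cos 242° = -28.17
Leg 2 (055°, 28 nmi): east 28 sin 55° = 22.94, north 28 cos 55° = 16.06
Summing: -30.04 nmi east, -12.11 nmi north → (-30.04, -12.11).

(-30.04, -12.11)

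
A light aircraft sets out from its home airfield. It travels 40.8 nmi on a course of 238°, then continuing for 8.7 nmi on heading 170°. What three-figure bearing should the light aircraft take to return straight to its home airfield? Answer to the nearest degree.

Leg 1 (238°, 40.8 nmi): east 40.8 sin 238° = -34.60, north 40.8 cos 238° = -21.62
Leg 2 (170°, 8.7 nmi): east 8.7 sin 170° = 1.51, north 8.7 cos 170° = -8.57
Net displacement: -33.09 east, -30.19 north. Direction back to start is (33.09, 30.19): bearing = atan2(33.09, 30.19) mod 360° = 47.62° ≈ 048°.

048°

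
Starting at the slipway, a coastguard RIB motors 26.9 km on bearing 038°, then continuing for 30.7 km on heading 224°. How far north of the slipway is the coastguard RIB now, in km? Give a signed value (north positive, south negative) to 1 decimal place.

Leg 1 (038°, 26.9 km): east 26.9 sin 38° = 16.56, north 26.9 cos 38° = 21.20
Leg 2 (224°, 30.7 km): east 30.7 sin 224° = -21.33, north 30.7 cos 224° = -22.08
Net north component: -0.89 km.

-0.9 km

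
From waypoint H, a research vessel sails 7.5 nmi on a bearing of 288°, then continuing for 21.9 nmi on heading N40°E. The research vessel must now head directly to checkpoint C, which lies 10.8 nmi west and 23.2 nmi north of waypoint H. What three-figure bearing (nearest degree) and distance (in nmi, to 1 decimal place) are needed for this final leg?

283°, 18.2 nmi

Leg 1 (288°, 7.5 nmi): east 7.5 sin 288° = -7.13, north 7.5 cos 288° = 2.32
Leg 2 (N40°E, 21.9 nmi): east 21.9 sin 40° = 14.08, north 21.9 cos 40° = 16.78
Current position: (6.94, 19.09). Target: (-10.8, 23.2). Remaining: Δeast = -17.74, Δnorth = 4.11.
Bearing = atan2(-17.74, 4.11) mod 360° = 283.03°; distance = √((-17.74)² + (4.11)²) = 18.213 nmi.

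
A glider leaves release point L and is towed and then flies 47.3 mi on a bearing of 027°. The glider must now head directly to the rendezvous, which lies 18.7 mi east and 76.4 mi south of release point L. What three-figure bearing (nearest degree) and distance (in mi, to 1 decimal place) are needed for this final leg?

Leg 1 (027°, 47.3 mi): east 47.3 sin 27° = 21.47, north 47.3 cos 27° = 42.14
Current position: (21.47, 42.14). Target: (18.7, -76.4). Remaining: Δeast = -2.77, Δnorth = -118.54.
Bearing = atan2(-2.77, -118.54) mod 360° = 181.34°; distance = √((-2.77)² + (-118.54)²) = 118.577 mi.

181°, 118.6 mi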